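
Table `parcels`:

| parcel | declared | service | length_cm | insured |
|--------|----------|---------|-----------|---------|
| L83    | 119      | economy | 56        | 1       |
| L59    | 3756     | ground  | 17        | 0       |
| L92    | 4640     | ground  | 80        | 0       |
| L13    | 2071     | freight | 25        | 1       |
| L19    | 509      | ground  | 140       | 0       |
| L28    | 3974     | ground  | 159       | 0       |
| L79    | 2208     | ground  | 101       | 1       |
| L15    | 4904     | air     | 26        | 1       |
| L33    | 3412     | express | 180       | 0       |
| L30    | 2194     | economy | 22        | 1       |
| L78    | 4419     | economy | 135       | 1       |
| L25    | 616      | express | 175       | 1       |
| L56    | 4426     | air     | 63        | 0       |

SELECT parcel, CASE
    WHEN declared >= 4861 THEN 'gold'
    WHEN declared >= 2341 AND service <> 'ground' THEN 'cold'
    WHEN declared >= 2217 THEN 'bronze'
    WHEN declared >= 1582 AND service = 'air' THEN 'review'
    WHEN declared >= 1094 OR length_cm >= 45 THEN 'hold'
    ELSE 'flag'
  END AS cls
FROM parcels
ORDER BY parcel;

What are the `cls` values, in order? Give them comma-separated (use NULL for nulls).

hold, gold, hold, hold, bronze, hold, cold, cold, bronze, cold, hold, hold, bronze

parcel=L13: declared >= 1094 OR length_cm >= 45 → hold
parcel=L15: declared >= 4861 → gold
parcel=L19: declared >= 1094 OR length_cm >= 45 → hold
parcel=L25: declared >= 1094 OR length_cm >= 45 → hold
parcel=L28: declared >= 2217 → bronze
parcel=L30: declared >= 1094 OR length_cm >= 45 → hold
parcel=L33: declared >= 2341 AND service <> 'ground' → cold
parcel=L56: declared >= 2341 AND service <> 'ground' → cold
parcel=L59: declared >= 2217 → bronze
parcel=L78: declared >= 2341 AND service <> 'ground' → cold
parcel=L79: declared >= 1094 OR length_cm >= 45 → hold
parcel=L83: declared >= 1094 OR length_cm >= 45 → hold
parcel=L92: declared >= 2217 → bronze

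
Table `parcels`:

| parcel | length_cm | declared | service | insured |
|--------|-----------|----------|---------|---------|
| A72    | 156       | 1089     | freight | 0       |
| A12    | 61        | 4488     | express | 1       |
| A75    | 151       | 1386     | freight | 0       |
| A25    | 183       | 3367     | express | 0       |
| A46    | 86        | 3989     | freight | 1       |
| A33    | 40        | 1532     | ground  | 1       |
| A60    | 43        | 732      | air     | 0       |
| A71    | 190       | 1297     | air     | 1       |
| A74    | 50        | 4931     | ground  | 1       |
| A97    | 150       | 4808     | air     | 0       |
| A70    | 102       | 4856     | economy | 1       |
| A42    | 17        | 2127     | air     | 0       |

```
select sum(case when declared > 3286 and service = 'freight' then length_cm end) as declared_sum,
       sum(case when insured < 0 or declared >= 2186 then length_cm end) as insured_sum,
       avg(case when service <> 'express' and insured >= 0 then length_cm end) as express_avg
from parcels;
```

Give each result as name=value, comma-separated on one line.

declared_sum=86, insured_sum=632, express_avg=98.5

[declared_sum: declared > 3286 and service = 'freight']
parcel=A72: ✗
parcel=A12: ✗
parcel=A75: ✗
parcel=A25: ✗
parcel=A46: ✓ → 86
parcel=A33: ✗
parcel=A60: ✗
parcel=A71: ✗
parcel=A74: ✗
parcel=A97: ✗
parcel=A70: ✗
parcel=A42: ✗
declared_sum = 86
—
[insured_sum: insured < 0 or declared >= 2186]
parcel=A72: ✗
parcel=A12: ✓ → 61
parcel=A75: ✗
parcel=A25: ✓ → 183
parcel=A46: ✓ → 86
parcel=A33: ✗
parcel=A60: ✗
parcel=A71: ✗
parcel=A74: ✓ → 50
parcel=A97: ✓ → 150
parcel=A70: ✓ → 102
parcel=A42: ✗
insured_sum = 61 + 183 + 86 + 50 + 150 + 102 = 632
—
[express_avg: service <> 'express' and insured >= 0]
parcel=A72: ✓ → 156
parcel=A12: ✗
parcel=A75: ✓ → 151
parcel=A25: ✗
parcel=A46: ✓ → 86
parcel=A33: ✓ → 40
parcel=A60: ✓ → 43
parcel=A71: ✓ → 190
parcel=A74: ✓ → 50
parcel=A97: ✓ → 150
parcel=A70: ✓ → 102
parcel=A42: ✓ → 17
express_avg = (156 + 151 + 86 + 40 + 43 + 190 + 50 + 150 + 102 + 17) / 10 = 98.5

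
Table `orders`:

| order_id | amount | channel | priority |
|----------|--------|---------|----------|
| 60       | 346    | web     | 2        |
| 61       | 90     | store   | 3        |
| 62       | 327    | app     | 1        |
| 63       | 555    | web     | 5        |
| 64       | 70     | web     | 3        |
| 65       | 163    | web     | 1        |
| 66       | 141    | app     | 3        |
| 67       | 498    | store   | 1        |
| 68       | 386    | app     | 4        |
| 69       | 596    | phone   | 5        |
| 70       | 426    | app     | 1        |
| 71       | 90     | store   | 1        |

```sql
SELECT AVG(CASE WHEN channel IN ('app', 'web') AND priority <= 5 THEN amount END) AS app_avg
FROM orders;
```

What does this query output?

order_id=60: ✓ → 346
order_id=61: ✗
order_id=62: ✓ → 327
order_id=63: ✓ → 555
order_id=64: ✓ → 70
order_id=65: ✓ → 163
order_id=66: ✓ → 141
order_id=67: ✗
order_id=68: ✓ → 386
order_id=69: ✗
order_id=70: ✓ → 426
order_id=71: ✗
app_avg = (346 + 327 + 555 + 70 + 163 + 141 + 386 + 426) / 8 = 301.75

301.75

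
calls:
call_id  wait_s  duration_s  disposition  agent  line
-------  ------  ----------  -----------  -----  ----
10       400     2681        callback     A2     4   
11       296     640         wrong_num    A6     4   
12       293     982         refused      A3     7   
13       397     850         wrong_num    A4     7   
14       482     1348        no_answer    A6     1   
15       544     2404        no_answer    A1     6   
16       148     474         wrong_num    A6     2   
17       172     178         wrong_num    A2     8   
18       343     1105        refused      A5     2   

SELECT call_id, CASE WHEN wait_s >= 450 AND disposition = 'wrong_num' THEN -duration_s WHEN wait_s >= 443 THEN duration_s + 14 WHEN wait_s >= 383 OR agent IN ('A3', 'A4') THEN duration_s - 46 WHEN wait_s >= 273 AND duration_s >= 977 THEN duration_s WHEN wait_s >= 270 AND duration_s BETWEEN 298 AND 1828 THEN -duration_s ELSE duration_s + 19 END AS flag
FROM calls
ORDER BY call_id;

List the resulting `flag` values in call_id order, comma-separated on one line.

call_id=10: wait_s >= 383 OR agent IN ('A3', 'A4') → 2635
call_id=11: wait_s >= 270 AND duration_s BETWEEN 298 AND 1828 → -640
call_id=12: wait_s >= 383 OR agent IN ('A3', 'A4') → 936
call_id=13: wait_s >= 383 OR agent IN ('A3', 'A4') → 804
call_id=14: wait_s >= 443 → 1362
call_id=15: wait_s >= 443 → 2418
call_id=16: ELSE → 493
call_id=17: ELSE → 197
call_id=18: wait_s >= 273 AND duration_s >= 977 → 1105

2635, -640, 936, 804, 1362, 2418, 493, 197, 1105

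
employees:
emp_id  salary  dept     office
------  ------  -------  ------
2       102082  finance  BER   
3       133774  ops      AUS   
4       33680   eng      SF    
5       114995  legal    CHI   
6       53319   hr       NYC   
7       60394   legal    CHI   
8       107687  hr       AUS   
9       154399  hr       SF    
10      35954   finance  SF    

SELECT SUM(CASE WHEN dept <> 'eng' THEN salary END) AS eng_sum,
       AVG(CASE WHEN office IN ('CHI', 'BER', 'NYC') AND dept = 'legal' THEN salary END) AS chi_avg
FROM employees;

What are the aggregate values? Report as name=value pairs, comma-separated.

[eng_sum: dept <> 'eng']
emp_id=2: ✓ → 102082
emp_id=3: ✓ → 133774
emp_id=4: ✗
emp_id=5: ✓ → 114995
emp_id=6: ✓ → 53319
emp_id=7: ✓ → 60394
emp_id=8: ✓ → 107687
emp_id=9: ✓ → 154399
emp_id=10: ✓ → 35954
eng_sum = 102082 + 133774 + 114995 + 53319 + 60394 + 107687 + 154399 + 35954 = 762604
—
[chi_avg: office IN ('CHI', 'BER', 'NYC') AND dept = 'legal']
emp_id=2: ✗
emp_id=3: ✗
emp_id=4: ✗
emp_id=5: ✓ → 114995
emp_id=6: ✗
emp_id=7: ✓ → 60394
emp_id=8: ✗
emp_id=9: ✗
emp_id=10: ✗
chi_avg = (114995 + 60394) / 2 = 87694.5

eng_sum=762604, chi_avg=87694.5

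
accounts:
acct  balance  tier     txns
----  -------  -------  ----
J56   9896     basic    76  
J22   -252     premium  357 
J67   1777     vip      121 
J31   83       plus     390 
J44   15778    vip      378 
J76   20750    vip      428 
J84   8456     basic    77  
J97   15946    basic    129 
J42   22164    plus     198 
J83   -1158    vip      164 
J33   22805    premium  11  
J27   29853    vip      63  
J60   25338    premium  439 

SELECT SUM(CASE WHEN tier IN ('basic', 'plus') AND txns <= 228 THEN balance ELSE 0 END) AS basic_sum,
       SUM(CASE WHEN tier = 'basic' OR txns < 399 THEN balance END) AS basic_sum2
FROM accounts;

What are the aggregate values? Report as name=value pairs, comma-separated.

[basic_sum: tier IN ('basic', 'plus') AND txns <= 228]
acct=J56: ✓ → 9896
acct=J22: ✗
acct=J67: ✗
acct=J31: ✗
acct=J44: ✗
acct=J76: ✗
acct=J84: ✓ → 8456
acct=J97: ✓ → 15946
acct=J42: ✓ → 22164
acct=J83: ✗
acct=J33: ✗
acct=J27: ✗
acct=J60: ✗
basic_sum = 9896 + 8456 + 15946 + 22164 = 56462
—
[basic_sum2: tier = 'basic' OR txns < 399]
acct=J56: ✓ → 9896
acct=J22: ✓ → -252
acct=J67: ✓ → 1777
acct=J31: ✓ → 83
acct=J44: ✓ → 15778
acct=J76: ✗
acct=J84: ✓ → 8456
acct=J97: ✓ → 15946
acct=J42: ✓ → 22164
acct=J83: ✓ → -1158
acct=J33: ✓ → 22805
acct=J27: ✓ → 29853
acct=J60: ✗
basic_sum2 = 9896 + -252 + 1777 + 83 + 15778 + 8456 + 15946 + 22164 + -1158 + 22805 + 29853 = 125348

basic_sum=56462, basic_sum2=125348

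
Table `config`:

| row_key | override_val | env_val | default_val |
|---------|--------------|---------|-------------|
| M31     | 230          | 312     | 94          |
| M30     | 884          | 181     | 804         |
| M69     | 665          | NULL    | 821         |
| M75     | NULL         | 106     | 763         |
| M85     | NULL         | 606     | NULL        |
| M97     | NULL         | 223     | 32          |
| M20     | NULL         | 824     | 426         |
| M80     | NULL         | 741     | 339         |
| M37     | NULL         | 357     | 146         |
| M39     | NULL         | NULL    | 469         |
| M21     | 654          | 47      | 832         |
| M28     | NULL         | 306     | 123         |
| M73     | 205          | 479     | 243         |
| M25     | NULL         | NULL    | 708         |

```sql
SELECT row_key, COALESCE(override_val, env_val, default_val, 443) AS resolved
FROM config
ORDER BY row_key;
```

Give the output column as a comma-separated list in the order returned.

row_key=M20: override_val=NULL, env_val=824 → 824
row_key=M21: override_val=654 → 654
row_key=M25: override_val=NULL, env_val=NULL, default_val=708 → 708
row_key=M28: override_val=NULL, env_val=306 → 306
row_key=M30: override_val=884 → 884
row_key=M31: override_val=230 → 230
row_key=M37: override_val=NULL, env_val=357 → 357
row_key=M39: override_val=NULL, env_val=NULL, default_val=469 → 469
row_key=M69: override_val=665 → 665
row_key=M73: override_val=205 → 205
row_key=M75: override_val=NULL, env_val=106 → 106
row_key=M80: override_val=NULL, env_val=741 → 741
row_key=M85: override_val=NULL, env_val=606 → 606
row_key=M97: override_val=NULL, env_val=223 → 223

824, 654, 708, 306, 884, 230, 357, 469, 665, 205, 106, 741, 606, 223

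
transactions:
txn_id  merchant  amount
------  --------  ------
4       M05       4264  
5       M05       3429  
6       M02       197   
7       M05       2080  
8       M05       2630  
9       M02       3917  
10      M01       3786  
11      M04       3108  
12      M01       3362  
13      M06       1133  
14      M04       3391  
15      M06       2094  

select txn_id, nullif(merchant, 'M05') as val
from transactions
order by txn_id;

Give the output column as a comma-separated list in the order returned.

NULL, NULL, M02, NULL, NULL, M02, M01, M04, M01, M06, M04, M06

txn_id=4: merchant=M05 vs M05: equal → NULL
txn_id=5: merchant=M05 vs M05: equal → NULL
txn_id=6: merchant=M02 vs M05: differ → M02
txn_id=7: merchant=M05 vs M05: equal → NULL
txn_id=8: merchant=M05 vs M05: equal → NULL
txn_id=9: merchant=M02 vs M05: differ → M02
txn_id=10: merchant=M01 vs M05: differ → M01
txn_id=11: merchant=M04 vs M05: differ → M04
txn_id=12: merchant=M01 vs M05: differ → M01
txn_id=13: merchant=M06 vs M05: differ → M06
txn_id=14: merchant=M04 vs M05: differ → M04
txn_id=15: merchant=M06 vs M05: differ → M06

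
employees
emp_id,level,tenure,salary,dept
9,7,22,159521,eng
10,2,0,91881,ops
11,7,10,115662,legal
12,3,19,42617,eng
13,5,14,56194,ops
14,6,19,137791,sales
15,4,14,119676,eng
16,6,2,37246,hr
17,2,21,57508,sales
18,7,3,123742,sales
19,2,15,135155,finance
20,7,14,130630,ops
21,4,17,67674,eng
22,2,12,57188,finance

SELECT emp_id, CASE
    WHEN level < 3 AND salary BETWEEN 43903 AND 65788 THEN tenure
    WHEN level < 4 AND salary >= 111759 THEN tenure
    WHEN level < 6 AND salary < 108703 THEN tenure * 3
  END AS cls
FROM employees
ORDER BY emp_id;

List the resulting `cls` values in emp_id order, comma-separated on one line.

emp_id=9: (no match → NULL) → NULL
emp_id=10: level < 6 AND salary < 108703 → 0
emp_id=11: (no match → NULL) → NULL
emp_id=12: level < 6 AND salary < 108703 → 57
emp_id=13: level < 6 AND salary < 108703 → 42
emp_id=14: (no match → NULL) → NULL
emp_id=15: (no match → NULL) → NULL
emp_id=16: (no match → NULL) → NULL
emp_id=17: level < 3 AND salary BETWEEN 43903 AND 65788 → 21
emp_id=18: (no match → NULL) → NULL
emp_id=19: level < 4 AND salary >= 111759 → 15
emp_id=20: (no match → NULL) → NULL
emp_id=21: level < 6 AND salary < 108703 → 51
emp_id=22: level < 3 AND salary BETWEEN 43903 AND 65788 → 12

NULL, 0, NULL, 57, 42, NULL, NULL, NULL, 21, NULL, 15, NULL, 51, 12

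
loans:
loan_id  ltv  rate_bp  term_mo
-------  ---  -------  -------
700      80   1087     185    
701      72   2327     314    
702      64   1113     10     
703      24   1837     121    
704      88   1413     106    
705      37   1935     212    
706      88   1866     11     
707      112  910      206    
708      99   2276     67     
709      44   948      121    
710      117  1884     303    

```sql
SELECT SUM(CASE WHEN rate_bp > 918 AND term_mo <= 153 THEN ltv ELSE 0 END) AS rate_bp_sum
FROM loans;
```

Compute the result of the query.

407

loan_id=700: ✗
loan_id=701: ✗
loan_id=702: ✓ → 64
loan_id=703: ✓ → 24
loan_id=704: ✓ → 88
loan_id=705: ✗
loan_id=706: ✓ → 88
loan_id=707: ✗
loan_id=708: ✓ → 99
loan_id=709: ✓ → 44
loan_id=710: ✗
rate_bp_sum = 64 + 24 + 88 + 88 + 99 + 44 = 407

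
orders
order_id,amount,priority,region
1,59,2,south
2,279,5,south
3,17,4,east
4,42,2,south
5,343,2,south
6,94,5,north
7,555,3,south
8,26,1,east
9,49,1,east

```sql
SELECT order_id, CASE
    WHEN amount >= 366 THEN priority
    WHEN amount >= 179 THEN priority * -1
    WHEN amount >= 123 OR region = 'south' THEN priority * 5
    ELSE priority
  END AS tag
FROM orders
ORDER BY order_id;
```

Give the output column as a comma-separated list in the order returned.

order_id=1: amount >= 123 OR region = 'south' → 10
order_id=2: amount >= 179 → -5
order_id=3: ELSE → 4
order_id=4: amount >= 123 OR region = 'south' → 10
order_id=5: amount >= 179 → -2
order_id=6: ELSE → 5
order_id=7: amount >= 366 → 3
order_id=8: ELSE → 1
order_id=9: ELSE → 1

10, -5, 4, 10, -2, 5, 3, 1, 1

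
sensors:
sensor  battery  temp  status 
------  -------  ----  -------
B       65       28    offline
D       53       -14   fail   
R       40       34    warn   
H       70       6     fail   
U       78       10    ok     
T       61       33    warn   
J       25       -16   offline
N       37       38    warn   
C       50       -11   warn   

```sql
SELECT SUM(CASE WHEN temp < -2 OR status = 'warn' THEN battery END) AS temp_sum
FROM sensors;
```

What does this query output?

266

sensor=B: ✗
sensor=D: ✓ → 53
sensor=R: ✓ → 40
sensor=H: ✗
sensor=U: ✗
sensor=T: ✓ → 61
sensor=J: ✓ → 25
sensor=N: ✓ → 37
sensor=C: ✓ → 50
temp_sum = 53 + 40 + 61 + 25 + 37 + 50 = 266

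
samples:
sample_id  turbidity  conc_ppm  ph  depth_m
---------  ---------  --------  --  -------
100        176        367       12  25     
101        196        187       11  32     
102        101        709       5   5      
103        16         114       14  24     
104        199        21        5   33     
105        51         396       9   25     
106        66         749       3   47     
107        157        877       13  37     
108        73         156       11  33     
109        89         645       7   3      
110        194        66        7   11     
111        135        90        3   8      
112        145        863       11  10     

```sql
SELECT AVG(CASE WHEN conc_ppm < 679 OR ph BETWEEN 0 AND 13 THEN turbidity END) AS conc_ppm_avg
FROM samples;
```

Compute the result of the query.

122.9230769231

sample_id=100: ✓ → 176
sample_id=101: ✓ → 196
sample_id=102: ✓ → 101
sample_id=103: ✓ → 16
sample_id=104: ✓ → 199
sample_id=105: ✓ → 51
sample_id=106: ✓ → 66
sample_id=107: ✓ → 157
sample_id=108: ✓ → 73
sample_id=109: ✓ → 89
sample_id=110: ✓ → 194
sample_id=111: ✓ → 135
sample_id=112: ✓ → 145
conc_ppm_avg = (176 + 196 + 101 + 16 + 199 + 51 + 66 + 157 + 73 + 89 + 194 + 135 + 145) / 13 = 122.9230769231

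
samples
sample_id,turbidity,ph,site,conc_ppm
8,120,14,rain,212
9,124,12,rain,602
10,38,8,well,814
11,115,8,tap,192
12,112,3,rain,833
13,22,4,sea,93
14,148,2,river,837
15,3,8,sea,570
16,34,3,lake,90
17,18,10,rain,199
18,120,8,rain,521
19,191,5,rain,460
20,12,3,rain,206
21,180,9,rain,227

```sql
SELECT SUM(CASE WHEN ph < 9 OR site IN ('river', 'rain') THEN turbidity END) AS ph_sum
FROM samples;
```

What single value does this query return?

sample_id=8: ✓ → 120
sample_id=9: ✓ → 124
sample_id=10: ✓ → 38
sample_id=11: ✓ → 115
sample_id=12: ✓ → 112
sample_id=13: ✓ → 22
sample_id=14: ✓ → 148
sample_id=15: ✓ → 3
sample_id=16: ✓ → 34
sample_id=17: ✓ → 18
sample_id=18: ✓ → 120
sample_id=19: ✓ → 191
sample_id=20: ✓ → 12
sample_id=21: ✓ → 180
ph_sum = 120 + 124 + 38 + 115 + 112 + 22 + 148 + 3 + 34 + 18 + 120 + 191 + 12 + 180 = 1237

1237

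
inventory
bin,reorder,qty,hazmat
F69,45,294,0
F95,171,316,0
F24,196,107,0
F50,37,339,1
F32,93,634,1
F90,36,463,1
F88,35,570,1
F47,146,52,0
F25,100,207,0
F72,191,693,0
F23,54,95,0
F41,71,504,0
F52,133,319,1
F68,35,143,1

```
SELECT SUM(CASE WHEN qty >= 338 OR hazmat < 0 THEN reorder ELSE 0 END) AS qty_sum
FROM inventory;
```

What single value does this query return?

bin=F69: ✗
bin=F95: ✗
bin=F24: ✗
bin=F50: ✓ → 37
bin=F32: ✓ → 93
bin=F90: ✓ → 36
bin=F88: ✓ → 35
bin=F47: ✗
bin=F25: ✗
bin=F72: ✓ → 191
bin=F23: ✗
bin=F41: ✓ → 71
bin=F52: ✗
bin=F68: ✗
qty_sum = 37 + 93 + 36 + 35 + 191 + 71 = 463

463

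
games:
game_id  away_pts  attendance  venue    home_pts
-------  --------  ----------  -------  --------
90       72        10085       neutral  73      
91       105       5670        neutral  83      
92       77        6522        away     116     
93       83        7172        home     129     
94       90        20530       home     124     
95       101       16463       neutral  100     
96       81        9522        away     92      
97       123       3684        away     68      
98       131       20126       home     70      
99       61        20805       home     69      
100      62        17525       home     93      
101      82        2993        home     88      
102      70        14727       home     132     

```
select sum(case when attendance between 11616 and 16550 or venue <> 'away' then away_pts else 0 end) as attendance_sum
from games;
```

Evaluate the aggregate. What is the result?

857

game_id=90: ✓ → 72
game_id=91: ✓ → 105
game_id=92: ✗
game_id=93: ✓ → 83
game_id=94: ✓ → 90
game_id=95: ✓ → 101
game_id=96: ✗
game_id=97: ✗
game_id=98: ✓ → 131
game_id=99: ✓ → 61
game_id=100: ✓ → 62
game_id=101: ✓ → 82
game_id=102: ✓ → 70
attendance_sum = 72 + 105 + 83 + 90 + 101 + 131 + 61 + 62 + 82 + 70 = 857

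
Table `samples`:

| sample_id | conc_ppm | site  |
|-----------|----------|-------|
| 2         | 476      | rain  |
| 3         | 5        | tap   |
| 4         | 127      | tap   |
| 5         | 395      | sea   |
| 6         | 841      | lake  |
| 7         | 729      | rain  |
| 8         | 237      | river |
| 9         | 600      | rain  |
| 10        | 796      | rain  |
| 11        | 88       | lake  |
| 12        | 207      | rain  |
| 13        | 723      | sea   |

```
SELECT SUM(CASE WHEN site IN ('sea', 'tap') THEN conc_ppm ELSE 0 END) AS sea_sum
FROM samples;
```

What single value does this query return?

sample_id=2: ✗
sample_id=3: ✓ → 5
sample_id=4: ✓ → 127
sample_id=5: ✓ → 395
sample_id=6: ✗
sample_id=7: ✗
sample_id=8: ✗
sample_id=9: ✗
sample_id=10: ✗
sample_id=11: ✗
sample_id=12: ✗
sample_id=13: ✓ → 723
sea_sum = 5 + 127 + 395 + 723 = 1250

1250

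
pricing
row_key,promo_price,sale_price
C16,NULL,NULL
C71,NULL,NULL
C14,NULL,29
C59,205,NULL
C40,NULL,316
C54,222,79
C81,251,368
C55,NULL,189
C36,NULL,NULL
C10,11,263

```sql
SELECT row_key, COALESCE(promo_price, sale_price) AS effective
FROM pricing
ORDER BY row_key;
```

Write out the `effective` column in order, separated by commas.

row_key=C10: promo_price=11 → 11
row_key=C14: promo_price=NULL, sale_price=29 → 29
row_key=C16: promo_price=NULL, sale_price=NULL (all NULL) → NULL
row_key=C36: promo_price=NULL, sale_price=NULL (all NULL) → NULL
row_key=C40: promo_price=NULL, sale_price=316 → 316
row_key=C54: promo_price=222 → 222
row_key=C55: promo_price=NULL, sale_price=189 → 189
row_key=C59: promo_price=205 → 205
row_key=C71: promo_price=NULL, sale_price=NULL (all NULL) → NULL
row_key=C81: promo_price=251 → 251

11, 29, NULL, NULL, 316, 222, 189, 205, NULL, 251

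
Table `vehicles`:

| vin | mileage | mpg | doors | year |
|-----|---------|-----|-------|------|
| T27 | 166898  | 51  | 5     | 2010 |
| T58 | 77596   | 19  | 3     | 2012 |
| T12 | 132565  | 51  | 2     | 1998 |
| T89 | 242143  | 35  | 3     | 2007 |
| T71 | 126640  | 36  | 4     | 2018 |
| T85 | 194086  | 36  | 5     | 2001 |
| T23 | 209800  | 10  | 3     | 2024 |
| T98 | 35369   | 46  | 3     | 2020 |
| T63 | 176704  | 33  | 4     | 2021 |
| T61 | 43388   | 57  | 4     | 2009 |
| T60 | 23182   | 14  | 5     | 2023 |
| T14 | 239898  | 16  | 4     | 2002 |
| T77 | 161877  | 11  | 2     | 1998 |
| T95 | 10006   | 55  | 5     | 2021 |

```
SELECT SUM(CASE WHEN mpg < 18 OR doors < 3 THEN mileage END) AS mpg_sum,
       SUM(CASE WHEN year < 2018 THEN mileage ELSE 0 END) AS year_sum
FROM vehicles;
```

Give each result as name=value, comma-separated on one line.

mpg_sum=767322, year_sum=1258451

[mpg_sum: mpg < 18 OR doors < 3]
vin=T27: ✗
vin=T58: ✗
vin=T12: ✓ → 132565
vin=T89: ✗
vin=T71: ✗
vin=T85: ✗
vin=T23: ✓ → 209800
vin=T98: ✗
vin=T63: ✗
vin=T61: ✗
vin=T60: ✓ → 23182
vin=T14: ✓ → 239898
vin=T77: ✓ → 161877
vin=T95: ✗
mpg_sum = 132565 + 209800 + 23182 + 239898 + 161877 = 767322
—
[year_sum: year < 2018]
vin=T27: ✓ → 166898
vin=T58: ✓ → 77596
vin=T12: ✓ → 132565
vin=T89: ✓ → 242143
vin=T71: ✗
vin=T85: ✓ → 194086
vin=T23: ✗
vin=T98: ✗
vin=T63: ✗
vin=T61: ✓ → 43388
vin=T60: ✗
vin=T14: ✓ → 239898
vin=T77: ✓ → 161877
vin=T95: ✗
year_sum = 166898 + 77596 + 132565 + 242143 + 194086 + 43388 + 239898 + 161877 = 1258451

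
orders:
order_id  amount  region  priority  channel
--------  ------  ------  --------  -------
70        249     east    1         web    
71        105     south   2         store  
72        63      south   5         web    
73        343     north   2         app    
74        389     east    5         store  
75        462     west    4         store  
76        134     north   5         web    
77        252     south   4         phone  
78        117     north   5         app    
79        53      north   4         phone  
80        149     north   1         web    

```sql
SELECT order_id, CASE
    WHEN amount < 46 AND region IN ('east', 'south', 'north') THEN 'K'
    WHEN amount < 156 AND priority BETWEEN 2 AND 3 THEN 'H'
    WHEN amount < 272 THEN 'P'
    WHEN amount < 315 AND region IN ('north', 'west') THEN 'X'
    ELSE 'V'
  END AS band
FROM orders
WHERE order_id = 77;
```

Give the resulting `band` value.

order_id = 77: amount=252, region=south, priority=4, channel=phone.
amount < 46 AND region IN ('east', 'south', 'north') → false
amount < 156 AND priority BETWEEN 2 AND 3 → false
amount < 272 → true → P

P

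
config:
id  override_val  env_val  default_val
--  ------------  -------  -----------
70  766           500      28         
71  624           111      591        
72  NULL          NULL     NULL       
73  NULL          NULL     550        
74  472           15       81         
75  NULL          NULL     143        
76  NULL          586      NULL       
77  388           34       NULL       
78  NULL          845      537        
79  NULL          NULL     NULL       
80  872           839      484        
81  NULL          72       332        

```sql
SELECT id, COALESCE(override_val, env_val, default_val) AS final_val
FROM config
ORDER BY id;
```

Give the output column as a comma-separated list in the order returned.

id=70: override_val=766 → 766
id=71: override_val=624 → 624
id=72: override_val=NULL, env_val=NULL, default_val=NULL (all NULL) → NULL
id=73: override_val=NULL, env_val=NULL, default_val=550 → 550
id=74: override_val=472 → 472
id=75: override_val=NULL, env_val=NULL, default_val=143 → 143
id=76: override_val=NULL, env_val=586 → 586
id=77: override_val=388 → 388
id=78: override_val=NULL, env_val=845 → 845
id=79: override_val=NULL, env_val=NULL, default_val=NULL (all NULL) → NULL
id=80: override_val=872 → 872
id=81: override_val=NULL, env_val=72 → 72

766, 624, NULL, 550, 472, 143, 586, 388, 845, NULL, 872, 72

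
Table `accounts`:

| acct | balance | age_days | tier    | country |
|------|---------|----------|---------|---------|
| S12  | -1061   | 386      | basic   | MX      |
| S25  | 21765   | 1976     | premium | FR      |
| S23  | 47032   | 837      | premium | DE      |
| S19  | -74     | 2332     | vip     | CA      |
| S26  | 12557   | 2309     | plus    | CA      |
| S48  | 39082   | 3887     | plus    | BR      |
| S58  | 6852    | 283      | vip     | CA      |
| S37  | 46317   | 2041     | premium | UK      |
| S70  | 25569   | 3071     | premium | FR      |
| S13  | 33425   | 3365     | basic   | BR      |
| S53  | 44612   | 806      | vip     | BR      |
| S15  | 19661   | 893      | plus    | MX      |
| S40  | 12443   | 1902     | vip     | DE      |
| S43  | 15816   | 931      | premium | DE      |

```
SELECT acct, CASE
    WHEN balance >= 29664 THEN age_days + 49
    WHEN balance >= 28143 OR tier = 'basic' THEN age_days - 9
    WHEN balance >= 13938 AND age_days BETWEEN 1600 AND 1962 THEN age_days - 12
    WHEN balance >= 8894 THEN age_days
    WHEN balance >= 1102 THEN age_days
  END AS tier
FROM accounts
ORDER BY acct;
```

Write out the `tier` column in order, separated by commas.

377, 3414, 893, NULL, 886, 1976, 2309, 2090, 1902, 931, 3936, 855, 283, 3071

acct=S12: balance >= 28143 OR tier = 'basic' → 377
acct=S13: balance >= 29664 → 3414
acct=S15: balance >= 8894 → 893
acct=S19: (no match → NULL) → NULL
acct=S23: balance >= 29664 → 886
acct=S25: balance >= 8894 → 1976
acct=S26: balance >= 8894 → 2309
acct=S37: balance >= 29664 → 2090
acct=S40: balance >= 8894 → 1902
acct=S43: balance >= 8894 → 931
acct=S48: balance >= 29664 → 3936
acct=S53: balance >= 29664 → 855
acct=S58: balance >= 1102 → 283
acct=S70: balance >= 8894 → 3071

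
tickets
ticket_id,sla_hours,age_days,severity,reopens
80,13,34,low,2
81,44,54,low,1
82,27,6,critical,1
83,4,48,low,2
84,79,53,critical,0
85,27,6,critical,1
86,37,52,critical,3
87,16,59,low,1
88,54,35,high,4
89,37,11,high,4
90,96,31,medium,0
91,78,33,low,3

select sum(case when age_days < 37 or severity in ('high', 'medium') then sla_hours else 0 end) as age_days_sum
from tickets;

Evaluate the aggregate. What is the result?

332

ticket_id=80: ✓ → 13
ticket_id=81: ✗
ticket_id=82: ✓ → 27
ticket_id=83: ✗
ticket_id=84: ✗
ticket_id=85: ✓ → 27
ticket_id=86: ✗
ticket_id=87: ✗
ticket_id=88: ✓ → 54
ticket_id=89: ✓ → 37
ticket_id=90: ✓ → 96
ticket_id=91: ✓ → 78
age_days_sum = 13 + 27 + 27 + 54 + 37 + 96 + 78 = 332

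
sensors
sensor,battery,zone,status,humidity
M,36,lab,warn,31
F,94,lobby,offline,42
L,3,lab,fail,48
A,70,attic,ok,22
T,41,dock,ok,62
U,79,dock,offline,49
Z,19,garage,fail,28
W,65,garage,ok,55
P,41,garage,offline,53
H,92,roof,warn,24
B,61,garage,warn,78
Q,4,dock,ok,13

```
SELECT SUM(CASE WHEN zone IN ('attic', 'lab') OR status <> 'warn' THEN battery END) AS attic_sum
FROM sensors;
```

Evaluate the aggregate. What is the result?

452

sensor=M: ✓ → 36
sensor=F: ✓ → 94
sensor=L: ✓ → 3
sensor=A: ✓ → 70
sensor=T: ✓ → 41
sensor=U: ✓ → 79
sensor=Z: ✓ → 19
sensor=W: ✓ → 65
sensor=P: ✓ → 41
sensor=H: ✗
sensor=B: ✗
sensor=Q: ✓ → 4
attic_sum = 36 + 94 + 3 + 70 + 41 + 79 + 19 + 65 + 41 + 4 = 452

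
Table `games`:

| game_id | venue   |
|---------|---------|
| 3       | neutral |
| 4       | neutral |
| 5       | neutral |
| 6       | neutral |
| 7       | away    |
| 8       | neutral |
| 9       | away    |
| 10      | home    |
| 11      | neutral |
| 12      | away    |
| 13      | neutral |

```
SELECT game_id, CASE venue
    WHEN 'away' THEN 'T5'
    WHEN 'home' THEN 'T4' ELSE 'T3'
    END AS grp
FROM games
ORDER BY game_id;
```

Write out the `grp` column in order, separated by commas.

game_id=3: ELSE → T3
game_id=4: ELSE → T3
game_id=5: ELSE → T3
game_id=6: ELSE → T3
game_id=7: venue='away' → T5
game_id=8: ELSE → T3
game_id=9: venue='away' → T5
game_id=10: venue='home' → T4
game_id=11: ELSE → T3
game_id=12: venue='away' → T5
game_id=13: ELSE → T3

T3, T3, T3, T3, T5, T3, T5, T4, T3, T5, T3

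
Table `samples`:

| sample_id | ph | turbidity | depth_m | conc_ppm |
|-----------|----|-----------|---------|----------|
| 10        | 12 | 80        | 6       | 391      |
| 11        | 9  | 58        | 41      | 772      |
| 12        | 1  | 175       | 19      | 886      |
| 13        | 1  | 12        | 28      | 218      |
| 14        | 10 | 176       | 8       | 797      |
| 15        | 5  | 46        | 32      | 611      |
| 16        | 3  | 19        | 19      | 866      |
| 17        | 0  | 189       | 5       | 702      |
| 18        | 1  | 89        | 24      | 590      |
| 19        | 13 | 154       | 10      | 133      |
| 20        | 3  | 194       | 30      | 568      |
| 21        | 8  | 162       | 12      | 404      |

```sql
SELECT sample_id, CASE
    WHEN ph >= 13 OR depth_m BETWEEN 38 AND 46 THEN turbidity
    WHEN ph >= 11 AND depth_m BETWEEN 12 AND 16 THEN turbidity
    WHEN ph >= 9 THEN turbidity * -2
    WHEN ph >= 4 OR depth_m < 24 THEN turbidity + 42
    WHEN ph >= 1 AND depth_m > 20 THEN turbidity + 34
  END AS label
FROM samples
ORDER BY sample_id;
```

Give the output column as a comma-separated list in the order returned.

sample_id=10: ph >= 9 → -160
sample_id=11: ph >= 13 OR depth_m BETWEEN 38 AND 46 → 58
sample_id=12: ph >= 4 OR depth_m < 24 → 217
sample_id=13: ph >= 1 AND depth_m > 20 → 46
sample_id=14: ph >= 9 → -352
sample_id=15: ph >= 4 OR depth_m < 24 → 88
sample_id=16: ph >= 4 OR depth_m < 24 → 61
sample_id=17: ph >= 4 OR depth_m < 24 → 231
sample_id=18: ph >= 1 AND depth_m > 20 → 123
sample_id=19: ph >= 13 OR depth_m BETWEEN 38 AND 46 → 154
sample_id=20: ph >= 1 AND depth_m > 20 → 228
sample_id=21: ph >= 4 OR depth_m < 24 → 204

-160, 58, 217, 46, -352, 88, 61, 231, 123, 154, 228, 204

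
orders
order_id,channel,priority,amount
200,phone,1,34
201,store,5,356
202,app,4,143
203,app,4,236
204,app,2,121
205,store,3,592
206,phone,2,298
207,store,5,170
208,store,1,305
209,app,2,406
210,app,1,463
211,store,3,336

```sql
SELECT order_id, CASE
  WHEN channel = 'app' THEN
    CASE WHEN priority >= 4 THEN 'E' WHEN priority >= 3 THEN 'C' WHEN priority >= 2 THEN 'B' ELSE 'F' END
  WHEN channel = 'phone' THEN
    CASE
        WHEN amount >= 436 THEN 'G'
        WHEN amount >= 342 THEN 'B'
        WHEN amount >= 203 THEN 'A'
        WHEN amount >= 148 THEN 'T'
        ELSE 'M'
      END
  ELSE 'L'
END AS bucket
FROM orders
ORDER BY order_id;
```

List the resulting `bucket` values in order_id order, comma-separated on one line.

order_id=200: channel='phone' → inner[ELSE] → M
order_id=201: channel='store' → outer ELSE → L
order_id=202: channel='app' → inner[priority >= 4] → E
order_id=203: channel='app' → inner[priority >= 4] → E
order_id=204: channel='app' → inner[priority >= 2] → B
order_id=205: channel='store' → outer ELSE → L
order_id=206: channel='phone' → inner[amount >= 203] → A
order_id=207: channel='store' → outer ELSE → L
order_id=208: channel='store' → outer ELSE → L
order_id=209: channel='app' → inner[priority >= 2] → B
order_id=210: channel='app' → inner[ELSE] → F
order_id=211: channel='store' → outer ELSE → L

M, L, E, E, B, L, A, L, L, B, F, L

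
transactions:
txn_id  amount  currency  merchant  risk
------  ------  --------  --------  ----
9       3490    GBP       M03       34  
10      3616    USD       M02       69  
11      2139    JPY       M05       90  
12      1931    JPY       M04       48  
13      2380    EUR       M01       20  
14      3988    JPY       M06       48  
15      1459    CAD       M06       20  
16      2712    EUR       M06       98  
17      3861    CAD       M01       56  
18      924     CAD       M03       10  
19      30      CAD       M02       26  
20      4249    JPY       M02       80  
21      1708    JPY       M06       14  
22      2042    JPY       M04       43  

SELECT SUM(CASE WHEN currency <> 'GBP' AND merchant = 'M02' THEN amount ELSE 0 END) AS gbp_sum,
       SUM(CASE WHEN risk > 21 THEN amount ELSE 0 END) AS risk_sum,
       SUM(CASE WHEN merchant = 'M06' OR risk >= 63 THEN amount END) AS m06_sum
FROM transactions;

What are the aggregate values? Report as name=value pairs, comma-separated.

[gbp_sum: currency <> 'GBP' AND merchant = 'M02']
txn_id=9: ✗
txn_id=10: ✓ → 3616
txn_id=11: ✗
txn_id=12: ✗
txn_id=13: ✗
txn_id=14: ✗
txn_id=15: ✗
txn_id=16: ✗
txn_id=17: ✗
txn_id=18: ✗
txn_id=19: ✓ → 30
txn_id=20: ✓ → 4249
txn_id=21: ✗
txn_id=22: ✗
gbp_sum = 3616 + 30 + 4249 = 7895
—
[risk_sum: risk > 21]
txn_id=9: ✓ → 3490
txn_id=10: ✓ → 3616
txn_id=11: ✓ → 2139
txn_id=12: ✓ → 1931
txn_id=13: ✗
txn_id=14: ✓ → 3988
txn_id=15: ✗
txn_id=16: ✓ → 2712
txn_id=17: ✓ → 3861
txn_id=18: ✗
txn_id=19: ✓ → 30
txn_id=20: ✓ → 4249
txn_id=21: ✗
txn_id=22: ✓ → 2042
risk_sum = 3490 + 3616 + 2139 + 1931 + 3988 + 2712 + 3861 + 30 + 4249 + 2042 = 28058
—
[m06_sum: merchant = 'M06' OR risk >= 63]
txn_id=9: ✗
txn_id=10: ✓ → 3616
txn_id=11: ✓ → 2139
txn_id=12: ✗
txn_id=13: ✗
txn_id=14: ✓ → 3988
txn_id=15: ✓ → 1459
txn_id=16: ✓ → 2712
txn_id=17: ✗
txn_id=18: ✗
txn_id=19: ✗
txn_id=20: ✓ → 4249
txn_id=21: ✓ → 1708
txn_id=22: ✗
m06_sum = 3616 + 2139 + 3988 + 1459 + 2712 + 4249 + 1708 = 19871

gbp_sum=7895, risk_sum=28058, m06_sum=19871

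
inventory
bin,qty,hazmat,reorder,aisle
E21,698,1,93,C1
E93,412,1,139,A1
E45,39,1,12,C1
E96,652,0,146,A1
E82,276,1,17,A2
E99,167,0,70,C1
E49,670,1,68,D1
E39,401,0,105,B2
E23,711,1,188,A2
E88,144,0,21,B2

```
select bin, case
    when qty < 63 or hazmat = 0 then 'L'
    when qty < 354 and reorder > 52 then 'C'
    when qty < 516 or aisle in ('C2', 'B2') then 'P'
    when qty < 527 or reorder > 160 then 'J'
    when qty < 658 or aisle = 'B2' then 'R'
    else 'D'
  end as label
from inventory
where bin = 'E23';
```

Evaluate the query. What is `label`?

bin = E23: qty=711, hazmat=1, reorder=188, aisle=A2.
qty < 63 or hazmat = 0 → false
qty < 354 and reorder > 52 → false
qty < 516 or aisle in ('C2', 'B2') → false
qty < 527 or reorder > 160 → true → J

J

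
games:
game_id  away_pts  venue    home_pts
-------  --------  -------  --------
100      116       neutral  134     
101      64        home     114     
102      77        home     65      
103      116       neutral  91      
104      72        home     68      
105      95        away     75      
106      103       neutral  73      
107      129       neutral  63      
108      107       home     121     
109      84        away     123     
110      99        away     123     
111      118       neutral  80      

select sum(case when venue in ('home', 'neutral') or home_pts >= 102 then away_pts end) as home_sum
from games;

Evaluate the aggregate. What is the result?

1085

game_id=100: ✓ → 116
game_id=101: ✓ → 64
game_id=102: ✓ → 77
game_id=103: ✓ → 116
game_id=104: ✓ → 72
game_id=105: ✗
game_id=106: ✓ → 103
game_id=107: ✓ → 129
game_id=108: ✓ → 107
game_id=109: ✓ → 84
game_id=110: ✓ → 99
game_id=111: ✓ → 118
home_sum = 116 + 64 + 77 + 116 + 72 + 103 + 129 + 107 + 84 + 99 + 118 = 1085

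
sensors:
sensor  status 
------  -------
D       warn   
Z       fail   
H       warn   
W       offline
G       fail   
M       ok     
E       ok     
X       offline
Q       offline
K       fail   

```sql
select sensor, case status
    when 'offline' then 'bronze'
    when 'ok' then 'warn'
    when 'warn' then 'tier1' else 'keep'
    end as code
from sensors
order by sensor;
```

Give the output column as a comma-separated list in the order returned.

sensor=D: status='warn' → tier1
sensor=E: status='ok' → warn
sensor=G: ELSE → keep
sensor=H: status='warn' → tier1
sensor=K: ELSE → keep
sensor=M: status='ok' → warn
sensor=Q: status='offline' → bronze
sensor=W: status='offline' → bronze
sensor=X: status='offline' → bronze
sensor=Z: ELSE → keep

tier1, warn, keep, tier1, keep, warn, bronze, bronze, bronze, keep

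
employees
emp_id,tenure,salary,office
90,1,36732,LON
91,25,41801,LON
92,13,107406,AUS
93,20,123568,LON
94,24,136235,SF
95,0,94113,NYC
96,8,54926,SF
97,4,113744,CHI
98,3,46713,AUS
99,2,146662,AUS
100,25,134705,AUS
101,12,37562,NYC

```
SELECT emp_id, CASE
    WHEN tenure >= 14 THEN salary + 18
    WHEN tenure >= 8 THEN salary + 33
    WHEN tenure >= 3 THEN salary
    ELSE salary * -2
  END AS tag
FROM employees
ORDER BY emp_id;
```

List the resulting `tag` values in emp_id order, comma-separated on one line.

emp_id=90: ELSE → -73464
emp_id=91: tenure >= 14 → 41819
emp_id=92: tenure >= 8 → 107439
emp_id=93: tenure >= 14 → 123586
emp_id=94: tenure >= 14 → 136253
emp_id=95: ELSE → -188226
emp_id=96: tenure >= 8 → 54959
emp_id=97: tenure >= 3 → 113744
emp_id=98: tenure >= 3 → 46713
emp_id=99: ELSE → -293324
emp_id=100: tenure >= 14 → 134723
emp_id=101: tenure >= 8 → 37595

-73464, 41819, 107439, 123586, 136253, -188226, 54959, 113744, 46713, -293324, 134723, 37595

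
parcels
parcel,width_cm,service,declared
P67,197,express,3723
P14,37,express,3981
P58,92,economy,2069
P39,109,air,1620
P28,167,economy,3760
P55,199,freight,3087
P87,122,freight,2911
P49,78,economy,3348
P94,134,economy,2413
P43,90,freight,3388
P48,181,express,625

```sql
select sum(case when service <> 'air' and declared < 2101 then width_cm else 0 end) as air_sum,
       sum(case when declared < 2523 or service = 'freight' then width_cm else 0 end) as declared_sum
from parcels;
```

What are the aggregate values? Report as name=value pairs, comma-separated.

air_sum=273, declared_sum=927

[air_sum: service <> 'air' and declared < 2101]
parcel=P67: ✗
parcel=P14: ✗
parcel=P58: ✓ → 92
parcel=P39: ✗
parcel=P28: ✗
parcel=P55: ✗
parcel=P87: ✗
parcel=P49: ✗
parcel=P94: ✗
parcel=P43: ✗
parcel=P48: ✓ → 181
air_sum = 92 + 181 = 273
—
[declared_sum: declared < 2523 or service = 'freight']
parcel=P67: ✗
parcel=P14: ✗
parcel=P58: ✓ → 92
parcel=P39: ✓ → 109
parcel=P28: ✗
parcel=P55: ✓ → 199
parcel=P87: ✓ → 122
parcel=P49: ✗
parcel=P94: ✓ → 134
parcel=P43: ✓ → 90
parcel=P48: ✓ → 181
declared_sum = 92 + 109 + 199 + 122 + 134 + 90 + 181 = 927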